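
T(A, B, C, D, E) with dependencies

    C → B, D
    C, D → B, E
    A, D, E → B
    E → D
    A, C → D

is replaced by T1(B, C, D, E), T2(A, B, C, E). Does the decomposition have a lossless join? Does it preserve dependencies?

lossless and dependency-preserving

Lossless test: (B, C, E)⁺ = {B, C, D, E}, which contains all of one fragment — lossless.
Dependency preservation: A, D, E → B; A, C → D are not contained in any single fragment, but the restricted closure of each left-hand side across the fragments still reaches the right-hand side; the remaining FDs each lie inside some fragment. All dependencies are preserved.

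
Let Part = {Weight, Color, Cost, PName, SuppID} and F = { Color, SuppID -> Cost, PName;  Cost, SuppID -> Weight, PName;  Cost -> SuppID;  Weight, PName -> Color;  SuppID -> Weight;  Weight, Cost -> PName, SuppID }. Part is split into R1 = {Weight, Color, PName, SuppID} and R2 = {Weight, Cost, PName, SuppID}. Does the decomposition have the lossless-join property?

Yes

Common attributes: R1 ∩ R2 = {Weight, PName, SuppID}.
Closure of {Weight, PName, SuppID}: Weight, PName → Color applies, adding Color; Color, SuppID → Cost, PName applies, adding Cost. So (Weight, PName, SuppID)⁺ = {Weight, Color, Cost, PName, SuppID}.
This closure contains every attribute of R1, so R1 ∩ R2 → R1. The join is lossless.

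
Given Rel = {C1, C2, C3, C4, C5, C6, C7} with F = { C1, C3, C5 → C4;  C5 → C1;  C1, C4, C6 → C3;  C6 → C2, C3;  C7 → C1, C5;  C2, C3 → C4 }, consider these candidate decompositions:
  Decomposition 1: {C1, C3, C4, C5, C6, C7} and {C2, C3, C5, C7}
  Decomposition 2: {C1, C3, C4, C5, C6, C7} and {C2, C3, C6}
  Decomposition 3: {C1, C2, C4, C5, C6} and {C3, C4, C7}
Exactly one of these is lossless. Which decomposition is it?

Decomposition 1: common = {C3, C5, C7}, closure = {C1, C3, C4, C5, C7} → lossy.
Decomposition 2: common = {C3, C6}, closure = {C2, C3, C4, C6} → lossless.
Decomposition 3: common = {C4}, closure = {C4} → lossy.

Decomposition 2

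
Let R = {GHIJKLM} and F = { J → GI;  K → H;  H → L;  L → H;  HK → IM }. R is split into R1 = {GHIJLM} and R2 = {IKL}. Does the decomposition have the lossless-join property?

No

Common attributes: R1 ∩ R2 = {IL}.
Closure of {IL}: L → H applies, adding H. So (IL)⁺ = {HIL}.
The closure contains neither all of R1 = {GHIJLM} nor all of R2 = {IKL}, so the common attributes are not a superkey of either fragment. The join is lossy.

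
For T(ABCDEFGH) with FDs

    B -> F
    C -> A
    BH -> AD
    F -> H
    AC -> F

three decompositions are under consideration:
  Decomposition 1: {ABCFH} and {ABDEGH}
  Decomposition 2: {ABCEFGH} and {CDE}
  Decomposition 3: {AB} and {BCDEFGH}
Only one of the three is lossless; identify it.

Decomposition 3

Decomposition 1: common = {ABH}, closure = {ABDFH} → lossy.
Decomposition 2: common = {CE}, closure = {ACEFH} → lossy.
Decomposition 3: common = {B}, closure = {ABDFH} → lossless.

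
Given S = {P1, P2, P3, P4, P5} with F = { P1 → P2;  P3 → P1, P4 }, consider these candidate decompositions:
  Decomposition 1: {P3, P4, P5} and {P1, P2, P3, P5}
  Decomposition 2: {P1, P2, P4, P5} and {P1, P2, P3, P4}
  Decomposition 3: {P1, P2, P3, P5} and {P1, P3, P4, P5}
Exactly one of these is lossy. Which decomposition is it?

Decomposition 2

Decomposition 1: common = {P3, P5}, closure = {P1, P2, P3, P4, P5} → lossless.
Decomposition 2: common = {P1, P2, P4}, closure = {P1, P2, P4} → lossy.
Decomposition 3: common = {P1, P3, P5}, closure = {P1, P2, P3, P4, P5} → lossless.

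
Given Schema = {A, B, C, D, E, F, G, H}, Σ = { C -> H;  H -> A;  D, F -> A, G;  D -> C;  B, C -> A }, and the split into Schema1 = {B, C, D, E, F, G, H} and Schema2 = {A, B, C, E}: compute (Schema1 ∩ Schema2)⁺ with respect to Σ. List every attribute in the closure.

A, B, C, E, H

Schema1 ∩ Schema2 = {B, C, E}.
C → H applies, adding H
H → A applies, adding A
Closure: {A, B, C, E, H}.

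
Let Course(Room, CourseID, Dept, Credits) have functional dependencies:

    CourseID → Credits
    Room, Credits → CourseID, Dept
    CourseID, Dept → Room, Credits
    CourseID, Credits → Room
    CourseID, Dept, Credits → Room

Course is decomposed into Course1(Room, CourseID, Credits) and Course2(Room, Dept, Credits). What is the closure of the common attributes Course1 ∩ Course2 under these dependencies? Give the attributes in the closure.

Room, CourseID, Dept, Credits

Course1 ∩ Course2 = {Room, Credits}.
Room, Credits → CourseID, Dept applies, adding CourseID, Dept
Closure: {Room, CourseID, Dept, Credits}.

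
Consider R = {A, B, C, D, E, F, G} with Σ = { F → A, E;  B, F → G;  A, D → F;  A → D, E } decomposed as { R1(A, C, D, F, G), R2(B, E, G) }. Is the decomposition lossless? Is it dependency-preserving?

Lossless test: (G)⁺ = {G}, which is a superkey of neither fragment — lossy.
Dependency preservation: the restricted closure of {F} across the fragments never reaches {A, E}, so F → A, E cannot be enforced without a join — not preserved.

lossy and not dependency-preserving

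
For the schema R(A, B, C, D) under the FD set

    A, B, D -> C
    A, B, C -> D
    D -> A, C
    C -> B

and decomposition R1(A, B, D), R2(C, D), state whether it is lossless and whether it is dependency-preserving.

lossless but not dependency-preserving

Lossless test: (D)⁺ = {A, B, C, D}, which contains all of one fragment — lossless.
Dependency preservation: the restricted closure of {A, B, C} across the fragments never reaches {D}, so A, B, C → D cannot be enforced without a join — not preserved.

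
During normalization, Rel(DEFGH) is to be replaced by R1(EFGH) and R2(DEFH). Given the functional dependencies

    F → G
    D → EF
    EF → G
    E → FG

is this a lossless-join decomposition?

Common attributes: R1 ∩ R2 = {EFH}.
Closure of {EFH}: F → G applies, adding G. So (EFH)⁺ = {EFGH}.
This closure contains every attribute of R1, so R1 ∩ R2 → R1. The join is lossless.

Yes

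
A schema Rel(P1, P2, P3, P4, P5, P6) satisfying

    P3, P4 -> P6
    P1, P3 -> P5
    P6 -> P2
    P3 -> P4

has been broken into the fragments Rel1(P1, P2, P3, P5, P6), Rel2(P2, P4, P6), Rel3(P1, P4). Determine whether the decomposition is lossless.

No

Chase test. Columns are P1, P2, P3, P4, P5, P6; row i has aⱼ where attribute j ∈ Reli, else bᵢⱼ.
Initial tableau (one row per fragment):
  row 1: a1 a2 a3 b14 a5 a6
  row 2: b21 a2 b23 a4 b25 a6
  row 3: a1 b32 b33 a4 b35 b36
No row becomes fully distinguished — the join is lossy.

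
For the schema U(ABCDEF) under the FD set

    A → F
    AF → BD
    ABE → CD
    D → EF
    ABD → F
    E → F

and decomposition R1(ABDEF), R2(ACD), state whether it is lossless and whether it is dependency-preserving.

lossless and dependency-preserving

Lossless test: (AD)⁺ = {ABCDEF}, which contains all of one fragment — lossless.
Dependency preservation: ABE → CD is not contained in any single fragment, but the restricted closure of its left-hand side across the fragments still reaches the right-hand side; the remaining FDs each lie inside some fragment. All dependencies are preserved.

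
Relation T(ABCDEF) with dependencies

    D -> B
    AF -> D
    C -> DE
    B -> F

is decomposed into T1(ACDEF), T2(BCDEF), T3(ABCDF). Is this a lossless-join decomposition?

Chase test. Columns are ABCDEF; row i has aⱼ where attribute j ∈ Ti, else bᵢⱼ.
Initial tableau (one row per fragment):
  row 1: a1 b12 a3 a4 a5 a6
  row 2: b21 a2 a3 a4 a5 a6
  row 3: a1 a2 a3 a4 b35 a6
Rows 1 and 2 agree on D; apply D→B and equate their B entries.
Rows 1 and 3 agree on C; apply C→DE and equate their DE entries.
Row 1 is now all distinguished symbols — the join is lossless.

Yes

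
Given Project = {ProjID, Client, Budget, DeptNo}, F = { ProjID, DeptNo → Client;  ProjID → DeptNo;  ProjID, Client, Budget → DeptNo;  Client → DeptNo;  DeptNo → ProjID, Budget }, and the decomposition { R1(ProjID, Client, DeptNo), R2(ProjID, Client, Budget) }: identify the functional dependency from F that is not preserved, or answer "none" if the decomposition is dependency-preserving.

ProjID, DeptNo → Client lies within R1.
ProjID → DeptNo lies within R1.
ProjID, Client, Budget → DeptNo: restricted closure across fragments reaches DeptNo.
Client → DeptNo lies within R1.
DeptNo → ProjID, Budget: restricted closure across fragments reaches ProjID, Budget.
Every dependency is enforceable on the fragments, so the decomposition is dependency-preserving.

none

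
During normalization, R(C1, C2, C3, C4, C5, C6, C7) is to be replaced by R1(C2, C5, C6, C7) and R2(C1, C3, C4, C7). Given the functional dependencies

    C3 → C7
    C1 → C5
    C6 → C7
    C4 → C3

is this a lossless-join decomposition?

No

Common attributes: R1 ∩ R2 = {C7}.
No dependency enlarges {C7}, so (C7)⁺ = {C7}.
The closure contains neither all of R1 = {C2, C5, C6, C7} nor all of R2 = {C1, C3, C4, C7}, so the common attributes are not a superkey of either fragment. The join is lossy.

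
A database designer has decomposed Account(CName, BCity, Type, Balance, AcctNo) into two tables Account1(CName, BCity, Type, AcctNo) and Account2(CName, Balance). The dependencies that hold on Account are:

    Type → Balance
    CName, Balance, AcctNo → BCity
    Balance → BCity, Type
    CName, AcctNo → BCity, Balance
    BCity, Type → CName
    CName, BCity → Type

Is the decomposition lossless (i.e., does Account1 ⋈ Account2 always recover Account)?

No

Common attributes: Account1 ∩ Account2 = {CName}.
No dependency enlarges {CName}, so (CName)⁺ = {CName}.
The closure contains neither all of Account1 = {CName, BCity, Type, AcctNo} nor all of Account2 = {CName, Balance}, so the common attributes are not a superkey of either fragment. The join is lossy.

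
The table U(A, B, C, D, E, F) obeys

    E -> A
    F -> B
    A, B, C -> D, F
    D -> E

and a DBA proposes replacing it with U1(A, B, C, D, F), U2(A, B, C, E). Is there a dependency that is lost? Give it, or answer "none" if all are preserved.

D -> E

Check D → E: no single fragment contains all of {D, E}, and the restricted closure of {D} across the fragments never reaches {E}.
E → A is preserved.
F → B is preserved.
A, B, C → D, F is preserved.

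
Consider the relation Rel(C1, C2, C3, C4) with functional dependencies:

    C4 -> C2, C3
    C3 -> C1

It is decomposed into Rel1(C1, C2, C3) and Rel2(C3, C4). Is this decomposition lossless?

Common attributes: Rel1 ∩ Rel2 = {C3}.
Closure of {C3}: C3 → C1 applies, adding C1. So (C3)⁺ = {C1, C3}.
The closure contains neither all of Rel1 = {C1, C2, C3} nor all of Rel2 = {C3, C4}, so the common attributes are not a superkey of either fragment. The join is lossy.

No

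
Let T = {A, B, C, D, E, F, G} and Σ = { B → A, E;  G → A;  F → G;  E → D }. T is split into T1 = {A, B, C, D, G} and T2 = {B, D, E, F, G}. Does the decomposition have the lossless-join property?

Common attributes: T1 ∩ T2 = {B, D, G}.
Closure of {B, D, G}: B → A, E applies, adding A, E. So (B, D, G)⁺ = {A, B, D, E, G}.
The closure contains neither all of T1 = {A, B, C, D, G} nor all of T2 = {B, D, E, F, G}, so the common attributes are not a superkey of either fragment. The join is lossy.

No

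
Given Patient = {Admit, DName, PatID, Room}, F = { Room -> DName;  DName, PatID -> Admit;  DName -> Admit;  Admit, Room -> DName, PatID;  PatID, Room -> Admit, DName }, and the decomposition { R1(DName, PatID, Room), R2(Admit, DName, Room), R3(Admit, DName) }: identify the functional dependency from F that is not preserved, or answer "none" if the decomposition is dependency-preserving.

Room → DName lies within R1.
DName, PatID → Admit: restricted closure across fragments reaches Admit.
DName → Admit lies within R2.
Admit, Room → DName, PatID: restricted closure across fragments reaches DName, PatID.
PatID, Room → Admit, DName: restricted closure across fragments reaches Admit, DName.
Every dependency is enforceable on the fragments, so the decomposition is dependency-preserving.

none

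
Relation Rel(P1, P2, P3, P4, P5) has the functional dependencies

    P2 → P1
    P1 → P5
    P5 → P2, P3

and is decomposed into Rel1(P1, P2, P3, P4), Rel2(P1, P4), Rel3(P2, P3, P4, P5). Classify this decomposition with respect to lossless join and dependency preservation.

lossless and dependency-preserving

Lossless test (chase): Rows 1 and 3 agree on P2; apply P2→P1 and equate their P1 entries. Rows 1 and 2 agree on P1; apply P1→P5 and equate their P5 entries. Rows 1 and 3 agree on P1; apply P1→P5 and equate their P5 entries. Rows 1 and 2 agree on P5; apply P5→P2, P3 and equate their P2, P3 entries. Row 1 is now all distinguished symbols — the join is lossless.
Dependency preservation: P1 → P5 is not contained in any single fragment, but the restricted closure of its left-hand side across the fragments still reaches the right-hand side; the remaining FDs each lie inside some fragment. All dependencies are preserved.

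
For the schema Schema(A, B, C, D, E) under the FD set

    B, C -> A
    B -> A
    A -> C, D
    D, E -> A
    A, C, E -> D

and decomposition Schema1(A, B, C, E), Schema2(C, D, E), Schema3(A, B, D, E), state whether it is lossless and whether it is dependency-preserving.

Lossless test (chase): Rows 1 and 3 agree on A; apply A→C, D and equate their C, D entries. Rows 1 and 2 agree on D, E; apply D, E→A and equate their A entries. Row 1 is now all distinguished symbols — the join is lossless.
Dependency preservation: A → C, D; A, C, E → D are not contained in any single fragment, but the restricted closure of each left-hand side across the fragments still reaches the right-hand side; the remaining FDs each lie inside some fragment. All dependencies are preserved.

lossless and dependency-preserving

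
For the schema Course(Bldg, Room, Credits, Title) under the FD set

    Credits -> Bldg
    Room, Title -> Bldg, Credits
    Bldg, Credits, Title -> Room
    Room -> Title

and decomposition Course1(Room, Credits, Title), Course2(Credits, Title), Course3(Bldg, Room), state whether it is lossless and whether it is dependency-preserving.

Lossless test (chase): Rows 1 and 2 agree on Credits; apply Credits→Bldg and equate their Bldg entries. Rows 1 and 2 agree on Bldg, Credits, Title; apply Bldg, Credits, Title→Room and equate their Room entries. Rows 1 and 3 agree on Room; apply Room→Title and equate their Title entries. Rows 1 and 3 agree on Room, Title; apply Room, Title→Bldg, Credits and equate their Bldg, Credits entries. Row 1 is now all distinguished symbols — the join is lossless.
Dependency preservation: the restricted closure of {Credits} across the fragments never reaches {Bldg}, so Credits → Bldg cannot be enforced without a join — not preserved.

lossless but not dependency-preserving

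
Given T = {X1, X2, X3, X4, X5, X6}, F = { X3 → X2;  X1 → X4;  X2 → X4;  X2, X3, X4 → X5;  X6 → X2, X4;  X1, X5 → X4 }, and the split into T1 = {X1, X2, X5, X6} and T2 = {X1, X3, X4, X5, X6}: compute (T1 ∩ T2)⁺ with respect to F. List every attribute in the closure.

T1 ∩ T2 = {X1, X5, X6}.
X1 → X4 applies, adding X4
X6 → X2, X4 applies, adding X2
Closure: {X1, X2, X4, X5, X6}.

X1, X2, X4, X5, X6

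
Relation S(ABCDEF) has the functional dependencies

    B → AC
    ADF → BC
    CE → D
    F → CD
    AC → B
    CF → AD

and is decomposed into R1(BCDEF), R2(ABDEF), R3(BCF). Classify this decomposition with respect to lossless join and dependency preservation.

Lossless test (chase): Rows 1 and 2 agree on B; apply B→AC and equate their AC entries. Rows 1 and 3 agree on B; apply B→AC and equate their AC entries. Rows 1 and 3 agree on F; apply F→CD and equate their CD entries. Row 1 is now all distinguished symbols — the join is lossless.
Dependency preservation: the restricted closure of {AC} across the fragments never reaches {B}, so AC → B cannot be enforced without a join — not preserved.

lossless but not dependency-preserving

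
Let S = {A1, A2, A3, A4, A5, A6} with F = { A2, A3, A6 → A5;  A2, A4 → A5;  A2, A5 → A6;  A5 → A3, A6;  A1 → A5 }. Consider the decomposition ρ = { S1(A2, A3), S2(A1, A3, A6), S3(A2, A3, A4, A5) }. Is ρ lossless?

No

Chase test. Columns are A1, A2, A3, A4, A5, A6; row i has aⱼ where attribute j ∈ Si, else bᵢⱼ.
Initial tableau (one row per fragment):
  row 1: b11 a2 a3 b14 b15 b16
  row 2: a1 b22 a3 b24 b25 a6
  row 3: b31 a2 a3 a4 a5 b36
No row becomes fully distinguished — the join is lossy.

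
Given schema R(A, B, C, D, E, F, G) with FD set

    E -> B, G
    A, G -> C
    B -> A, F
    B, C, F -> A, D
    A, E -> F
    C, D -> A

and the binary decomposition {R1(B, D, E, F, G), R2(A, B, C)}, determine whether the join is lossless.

Common attributes: R1 ∩ R2 = {B}.
Closure of {B}: B → A, F applies, adding A, F. So (B)⁺ = {A, B, F}.
The closure contains neither all of R1 = {B, D, E, F, G} nor all of R2 = {A, B, C}, so the common attributes are not a superkey of either fragment. The join is lossy.

No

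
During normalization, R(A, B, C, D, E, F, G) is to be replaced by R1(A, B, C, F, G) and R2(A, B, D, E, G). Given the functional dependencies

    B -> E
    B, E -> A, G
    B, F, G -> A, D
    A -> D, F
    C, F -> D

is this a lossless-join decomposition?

Common attributes: R1 ∩ R2 = {A, B, G}.
Closure of {A, B, G}: B → E applies, adding E; A → D, F applies, adding D, F. So (A, B, G)⁺ = {A, B, D, E, F, G}.
This closure contains every attribute of R2, so R1 ∩ R2 → R2. The join is lossless.

Yes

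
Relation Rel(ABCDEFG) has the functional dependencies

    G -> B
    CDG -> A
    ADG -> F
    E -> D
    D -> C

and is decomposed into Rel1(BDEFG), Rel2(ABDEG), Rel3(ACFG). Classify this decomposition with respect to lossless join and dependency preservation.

lossy and not dependency-preserving

Lossless test (chase): Rows 1 and 3 agree on G; apply G→B and equate their B entries. Rows 1 and 2 agree on D; apply D→C and equate their C entries. Rows 1 and 2 agree on CDG; apply CDG→A and equate their A entries. Rows 1 and 2 agree on ADG; apply ADG→F and equate their F entries. No row becomes fully distinguished — the join is lossy.
Dependency preservation: the restricted closure of {D} across the fragments never reaches {C}, so D → C cannot be enforced without a join — not preserved.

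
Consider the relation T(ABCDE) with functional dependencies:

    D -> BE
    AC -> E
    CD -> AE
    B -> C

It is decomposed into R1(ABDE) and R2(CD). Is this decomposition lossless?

Common attributes: R1 ∩ R2 = {D}.
Closure of {D}: D → BE applies, adding BE; B → C applies, adding C; CD → AE applies, adding A. So (D)⁺ = {ABCDE}.
This closure contains every attribute of R1, so R1 ∩ R2 → R1. The join is lossless.

Yes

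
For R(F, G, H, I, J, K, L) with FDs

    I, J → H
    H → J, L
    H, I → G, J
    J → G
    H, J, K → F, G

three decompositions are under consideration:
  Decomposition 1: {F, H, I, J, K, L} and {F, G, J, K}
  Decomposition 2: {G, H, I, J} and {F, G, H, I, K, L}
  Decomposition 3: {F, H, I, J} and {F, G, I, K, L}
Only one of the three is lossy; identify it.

Decomposition 1: common = {F, J, K}, closure = {F, G, J, K} → lossless.
Decomposition 2: common = {G, H, I}, closure = {G, H, I, J, L} → lossless.
Decomposition 3: common = {F, I}, closure = {F, I} → lossy.

Decomposition 3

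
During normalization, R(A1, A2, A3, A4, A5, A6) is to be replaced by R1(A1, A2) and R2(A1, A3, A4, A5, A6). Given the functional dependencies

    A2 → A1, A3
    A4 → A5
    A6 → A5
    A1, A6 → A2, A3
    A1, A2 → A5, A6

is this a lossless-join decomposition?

No

Common attributes: R1 ∩ R2 = {A1}.
No dependency enlarges {A1}, so (A1)⁺ = {A1}.
The closure contains neither all of R1 = {A1, A2} nor all of R2 = {A1, A3, A4, A5, A6}, so the common attributes are not a superkey of either fragment. The join is lossy.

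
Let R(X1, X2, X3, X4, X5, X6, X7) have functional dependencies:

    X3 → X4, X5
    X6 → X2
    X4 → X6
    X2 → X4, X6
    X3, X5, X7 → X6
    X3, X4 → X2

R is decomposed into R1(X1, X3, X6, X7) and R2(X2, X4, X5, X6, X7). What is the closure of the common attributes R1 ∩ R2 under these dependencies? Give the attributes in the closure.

X2, X4, X6, X7

R1 ∩ R2 = {X6, X7}.
X6 → X2 applies, adding X2
X2 → X4, X6 applies, adding X4
Closure: {X2, X4, X6, X7}.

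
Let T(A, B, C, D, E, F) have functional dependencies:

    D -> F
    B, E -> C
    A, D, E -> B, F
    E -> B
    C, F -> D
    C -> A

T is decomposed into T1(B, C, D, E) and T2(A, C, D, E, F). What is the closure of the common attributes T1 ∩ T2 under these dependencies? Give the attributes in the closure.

T1 ∩ T2 = {C, D, E}.
D → F applies, adding F
E → B applies, adding B
C → A applies, adding A
Closure: {A, B, C, D, E, F}.

A, B, C, D, E, F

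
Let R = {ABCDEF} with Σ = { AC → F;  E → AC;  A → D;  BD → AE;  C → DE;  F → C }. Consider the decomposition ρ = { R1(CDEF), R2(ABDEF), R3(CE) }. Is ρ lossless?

Yes

Chase test. Columns are ABCDEF; row i has aⱼ where attribute j ∈ Ri, else bᵢⱼ.
Initial tableau (one row per fragment):
  row 1: b11 b12 a3 a4 a5 a6
  row 2: a1 a2 b23 a4 a5 a6
  row 3: b31 b32 a3 b34 a5 b36
Rows 1 and 2 agree on E; apply E→AC and equate their AC entries.
Rows 1 and 3 agree on E; apply E→AC and equate their AC entries.
Rows 1 and 3 agree on A; apply A→D and equate their D entries.
Rows 1 and 3 agree on AC; apply AC→F and equate their F entries.
Row 2 is now all distinguished symbols — the join is lossless.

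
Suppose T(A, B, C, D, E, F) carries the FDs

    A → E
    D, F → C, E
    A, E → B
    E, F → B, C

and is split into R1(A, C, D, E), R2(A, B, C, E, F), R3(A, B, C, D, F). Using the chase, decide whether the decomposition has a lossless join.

Yes

Chase test. Columns are A, B, C, D, E, F; row i has aⱼ where attribute j ∈ Ri, else bᵢⱼ.
Initial tableau (one row per fragment):
  row 1: a1 b12 a3 a4 a5 b16
  row 2: a1 a2 a3 b24 a5 a6
  row 3: a1 a2 a3 a4 b35 a6
Rows 1 and 3 agree on A; apply A→E and equate their E entries.
Rows 1 and 2 agree on A, E; apply A, E→B and equate their B entries.
Row 3 is now all distinguished symbols — the join is lossless.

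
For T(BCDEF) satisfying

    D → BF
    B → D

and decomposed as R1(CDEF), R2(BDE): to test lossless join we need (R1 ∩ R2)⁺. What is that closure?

BDEF

R1 ∩ R2 = {DE}.
D → BF applies, adding BF
Closure: {BDEF}.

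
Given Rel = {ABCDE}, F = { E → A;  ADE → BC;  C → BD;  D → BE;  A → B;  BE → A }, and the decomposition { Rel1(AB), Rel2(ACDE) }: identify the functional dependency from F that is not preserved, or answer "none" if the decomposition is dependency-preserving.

E → A lies within Rel2.
ADE → BC: restricted closure across fragments reaches BC.
C → BD: restricted closure across fragments reaches BD.
D → BE: restricted closure across fragments reaches BE.
A → B lies within Rel1.
BE → A: restricted closure across fragments reaches A.
Every dependency is enforceable on the fragments, so the decomposition is dependency-preserving.

none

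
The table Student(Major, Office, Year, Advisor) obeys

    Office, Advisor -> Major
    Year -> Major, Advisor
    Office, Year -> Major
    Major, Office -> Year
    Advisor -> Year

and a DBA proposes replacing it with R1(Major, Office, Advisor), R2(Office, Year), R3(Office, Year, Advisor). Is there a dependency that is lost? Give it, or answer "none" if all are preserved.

none

Office, Advisor → Major lies within R1.
Year → Major, Advisor: restricted closure across fragments reaches Major, Advisor.
Office, Year → Major: restricted closure across fragments reaches Major.
Major, Office → Year: restricted closure across fragments reaches Year.
Advisor → Year lies within R3.
Every dependency is enforceable on the fragments, so the decomposition is dependency-preserving.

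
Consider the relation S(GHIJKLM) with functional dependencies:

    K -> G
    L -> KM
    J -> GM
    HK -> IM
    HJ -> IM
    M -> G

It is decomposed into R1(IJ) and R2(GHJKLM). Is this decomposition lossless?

Common attributes: R1 ∩ R2 = {J}.
Closure of {J}: J → GM applies, adding GM. So (J)⁺ = {GJM}.
The closure contains neither all of R1 = {IJ} nor all of R2 = {GHJKLM}, so the common attributes are not a superkey of either fragment. The join is lossy.

No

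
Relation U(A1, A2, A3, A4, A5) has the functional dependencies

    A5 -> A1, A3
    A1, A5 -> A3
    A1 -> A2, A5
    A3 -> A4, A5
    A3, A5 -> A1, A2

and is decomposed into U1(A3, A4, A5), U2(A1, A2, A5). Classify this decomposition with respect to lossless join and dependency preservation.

Lossless test: (A5)⁺ = {A1, A2, A3, A4, A5}, which contains all of one fragment — lossless.
Dependency preservation: A5 → A1, A3; A1, A5 → A3; A3, A5 → A1, A2 are not contained in any single fragment, but the restricted closure of each left-hand side across the fragments still reaches the right-hand side; the remaining FDs each lie inside some fragment. All dependencies are preserved.

lossless and dependency-preserving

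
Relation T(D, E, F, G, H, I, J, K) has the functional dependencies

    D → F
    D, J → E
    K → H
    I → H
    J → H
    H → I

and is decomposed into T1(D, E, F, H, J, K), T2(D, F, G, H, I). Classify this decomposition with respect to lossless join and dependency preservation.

Lossless test: (D, F, H)⁺ = {D, F, H, I}, which is a superkey of neither fragment — lossy.
Dependency preservation: every FD's attributes lie within a single fragment, so each can be enforced locally — preserved.

lossy but dependency-preserving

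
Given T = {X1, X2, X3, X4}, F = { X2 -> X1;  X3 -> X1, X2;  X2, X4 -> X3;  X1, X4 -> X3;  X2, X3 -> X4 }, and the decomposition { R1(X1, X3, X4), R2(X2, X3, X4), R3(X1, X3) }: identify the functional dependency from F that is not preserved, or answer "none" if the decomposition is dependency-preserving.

X2 -> X1

Check X2 → X1: no single fragment contains all of {X1, X2}, and the restricted closure of {X2} across the fragments never reaches {X1}.
X3 → X1, X2 is preserved.
X2, X4 → X3 is preserved.
X1, X4 → X3 is preserved.
X2, X3 → X4 is preserved.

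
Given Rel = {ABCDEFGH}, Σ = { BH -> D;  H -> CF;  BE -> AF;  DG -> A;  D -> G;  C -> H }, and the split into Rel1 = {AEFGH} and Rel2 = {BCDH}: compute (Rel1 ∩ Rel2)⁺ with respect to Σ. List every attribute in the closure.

Rel1 ∩ Rel2 = {H}.
H → CF applies, adding CF
Closure: {CFH}.

CFH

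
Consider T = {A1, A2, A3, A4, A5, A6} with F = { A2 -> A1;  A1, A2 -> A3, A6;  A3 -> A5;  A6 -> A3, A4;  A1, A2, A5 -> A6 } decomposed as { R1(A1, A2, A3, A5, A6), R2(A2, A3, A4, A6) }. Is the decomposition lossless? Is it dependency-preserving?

lossless and dependency-preserving

Lossless test: (A2, A3, A6)⁺ = {A1, A2, A3, A4, A5, A6}, which contains all of one fragment — lossless.
Dependency preservation: every FD's attributes lie within a single fragment, so each can be enforced locally — preserved.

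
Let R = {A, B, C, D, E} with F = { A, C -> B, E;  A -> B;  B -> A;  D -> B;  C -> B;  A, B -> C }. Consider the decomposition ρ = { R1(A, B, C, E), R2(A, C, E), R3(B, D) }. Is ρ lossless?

Chase test. Columns are A, B, C, D, E; row i has aⱼ where attribute j ∈ Ri, else bᵢⱼ.
Initial tableau (one row per fragment):
  row 1: a1 a2 a3 b14 a5
  row 2: a1 b22 a3 b24 a5
  row 3: b31 a2 b33 a4 b35
Rows 1 and 2 agree on A, C; apply A, C→B, E and equate their B, E entries.
Rows 1 and 3 agree on B; apply B→A and equate their A entries.
Rows 1 and 3 agree on A, B; apply A, B→C and equate their C entries.
Rows 1 and 3 agree on A, C; apply A, C→B, E and equate their B, E entries.
Row 3 is now all distinguished symbols — the join is lossless.

Yes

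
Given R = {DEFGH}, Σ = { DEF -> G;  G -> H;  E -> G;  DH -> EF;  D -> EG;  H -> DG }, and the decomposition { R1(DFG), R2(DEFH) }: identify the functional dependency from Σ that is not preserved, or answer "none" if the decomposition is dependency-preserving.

none

DEF → G: restricted closure across fragments reaches G.
G → H: restricted closure across fragments reaches H.
E → G: restricted closure across fragments reaches G.
DH → EF lies within R2.
D → EG: restricted closure across fragments reaches EG.
H → DG: restricted closure across fragments reaches DG.
Every dependency is enforceable on the fragments, so the decomposition is dependency-preserving.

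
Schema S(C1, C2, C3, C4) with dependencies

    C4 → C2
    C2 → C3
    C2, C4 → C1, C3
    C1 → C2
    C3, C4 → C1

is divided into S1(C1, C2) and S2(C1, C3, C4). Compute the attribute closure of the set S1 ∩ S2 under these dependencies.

C1, C2, C3

S1 ∩ S2 = {C1}.
C1 → C2 applies, adding C2
C2 → C3 applies, adding C3
Closure: {C1, C2, C3}.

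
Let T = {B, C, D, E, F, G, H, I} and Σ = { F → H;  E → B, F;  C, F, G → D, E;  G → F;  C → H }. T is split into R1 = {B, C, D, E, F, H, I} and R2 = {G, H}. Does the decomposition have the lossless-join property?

Common attributes: R1 ∩ R2 = {H}.
No dependency enlarges {H}, so (H)⁺ = {H}.
The closure contains neither all of R1 = {B, C, D, E, F, H, I} nor all of R2 = {G, H}, so the common attributes are not a superkey of either fragment. The join is lossy.

No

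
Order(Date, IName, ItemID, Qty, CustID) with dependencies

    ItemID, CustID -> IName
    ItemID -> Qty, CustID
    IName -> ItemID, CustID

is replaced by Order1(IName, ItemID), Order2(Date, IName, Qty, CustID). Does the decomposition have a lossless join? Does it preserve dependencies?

Lossless test: (IName)⁺ = {IName, ItemID, Qty, CustID}, which contains all of one fragment — lossless.
Dependency preservation: ItemID, CustID → IName; ItemID → Qty, CustID; IName → ItemID, CustID are not contained in any single fragment, but the restricted closure of each left-hand side across the fragments still reaches the right-hand side; the remaining FDs each lie inside some fragment. All dependencies are preserved.

lossless and dependency-preserving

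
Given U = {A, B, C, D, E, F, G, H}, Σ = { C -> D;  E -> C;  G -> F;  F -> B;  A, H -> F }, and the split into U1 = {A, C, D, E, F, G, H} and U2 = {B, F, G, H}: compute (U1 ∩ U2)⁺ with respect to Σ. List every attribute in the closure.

U1 ∩ U2 = {F, G, H}.
F → B applies, adding B
Closure: {B, F, G, H}.

B, F, G, H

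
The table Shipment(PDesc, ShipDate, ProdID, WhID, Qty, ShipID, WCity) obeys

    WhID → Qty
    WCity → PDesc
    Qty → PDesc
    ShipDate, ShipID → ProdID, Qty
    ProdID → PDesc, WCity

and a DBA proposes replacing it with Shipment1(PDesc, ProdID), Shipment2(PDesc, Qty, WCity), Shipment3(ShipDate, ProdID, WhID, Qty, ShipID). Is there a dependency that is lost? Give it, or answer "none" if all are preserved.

Check ProdID → PDesc, WCity: no single fragment contains all of {PDesc, ProdID, WCity}, and the restricted closure of {ProdID} across the fragments never reaches {PDesc, WCity}.
WhID → Qty is preserved.
WCity → PDesc is preserved.
Qty → PDesc is preserved.
ShipDate, ShipID → ProdID, Qty is preserved.

ProdID → PDesc, WCity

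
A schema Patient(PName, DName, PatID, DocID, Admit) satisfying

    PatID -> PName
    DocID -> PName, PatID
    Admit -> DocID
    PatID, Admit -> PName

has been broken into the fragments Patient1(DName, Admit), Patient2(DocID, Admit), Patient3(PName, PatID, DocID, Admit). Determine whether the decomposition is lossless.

Chase test. Columns are PName, DName, PatID, DocID, Admit; row i has aⱼ where attribute j ∈ Patienti, else bᵢⱼ.
Initial tableau (one row per fragment):
  row 1: b11 a2 b13 b14 a5
  row 2: b21 b22 b23 a4 a5
  row 3: a1 b32 a3 a4 a5
Rows 2 and 3 agree on DocID; apply DocID→PName, PatID and equate their PName, PatID entries.
Rows 1 and 2 agree on Admit; apply Admit→DocID and equate their DocID entries.
Rows 1 and 2 agree on DocID; apply DocID→PName, PatID and equate their PName, PatID entries.
Row 1 is now all distinguished symbols — the join is lossless.

Yes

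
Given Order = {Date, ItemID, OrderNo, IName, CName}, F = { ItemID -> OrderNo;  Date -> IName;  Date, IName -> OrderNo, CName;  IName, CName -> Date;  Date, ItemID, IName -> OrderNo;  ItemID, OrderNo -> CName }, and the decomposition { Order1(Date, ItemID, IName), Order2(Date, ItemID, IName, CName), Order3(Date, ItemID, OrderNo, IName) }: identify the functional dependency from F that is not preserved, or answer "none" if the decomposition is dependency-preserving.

ItemID → OrderNo lies within Order3.
Date → IName lies within Order1.
Date, IName → OrderNo, CName: restricted closure across fragments reaches OrderNo, CName.
IName, CName → Date lies within Order2.
Date, ItemID, IName → OrderNo lies within Order3.
ItemID, OrderNo → CName: restricted closure across fragments reaches CName.
Every dependency is enforceable on the fragments, so the decomposition is dependency-preserving.

none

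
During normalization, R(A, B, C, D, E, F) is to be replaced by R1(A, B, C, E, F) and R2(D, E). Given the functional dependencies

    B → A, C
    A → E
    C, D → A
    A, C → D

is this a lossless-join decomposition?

No

Common attributes: R1 ∩ R2 = {E}.
No dependency enlarges {E}, so (E)⁺ = {E}.
The closure contains neither all of R1 = {A, B, C, E, F} nor all of R2 = {D, E}, so the common attributes are not a superkey of either fragment. The join is lossy.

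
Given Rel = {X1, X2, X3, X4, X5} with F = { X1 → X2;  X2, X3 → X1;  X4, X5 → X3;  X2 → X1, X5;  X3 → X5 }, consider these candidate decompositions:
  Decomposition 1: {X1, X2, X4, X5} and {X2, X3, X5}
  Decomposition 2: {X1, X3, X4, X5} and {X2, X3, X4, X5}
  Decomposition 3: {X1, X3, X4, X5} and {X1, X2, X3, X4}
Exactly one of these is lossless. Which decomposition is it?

Decomposition 3

Decomposition 1: common = {X2, X5}, closure = {X1, X2, X5} → lossy.
Decomposition 2: common = {X3, X4, X5}, closure = {X3, X4, X5} → lossy.
Decomposition 3: common = {X1, X3, X4}, closure = {X1, X2, X3, X4, X5} → lossless.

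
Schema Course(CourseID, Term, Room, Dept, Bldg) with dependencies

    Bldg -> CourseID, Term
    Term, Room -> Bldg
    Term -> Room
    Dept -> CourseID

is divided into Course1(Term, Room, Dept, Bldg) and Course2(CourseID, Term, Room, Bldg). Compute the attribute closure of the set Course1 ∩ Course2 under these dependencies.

Course1 ∩ Course2 = {Term, Room, Bldg}.
Bldg → CourseID, Term applies, adding CourseID
Closure: {CourseID, Term, Room, Bldg}.

CourseID, Term, Room, Bldg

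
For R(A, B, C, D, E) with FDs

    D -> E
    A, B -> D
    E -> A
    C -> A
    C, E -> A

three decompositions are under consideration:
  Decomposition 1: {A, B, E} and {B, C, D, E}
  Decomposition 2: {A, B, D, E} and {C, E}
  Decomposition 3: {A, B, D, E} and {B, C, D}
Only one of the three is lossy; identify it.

Decomposition 1: common = {B, E}, closure = {A, B, D, E} → lossless.
Decomposition 2: common = {E}, closure = {A, E} → lossy.
Decomposition 3: common = {B, D}, closure = {A, B, D, E} → lossless.

Decomposition 2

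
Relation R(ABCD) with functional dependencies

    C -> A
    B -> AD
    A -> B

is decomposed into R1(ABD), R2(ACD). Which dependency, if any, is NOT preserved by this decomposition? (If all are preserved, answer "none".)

none

C → A lies within R2.
B → AD lies within R1.
A → B lies within R1.
Every dependency is enforceable on the fragments, so the decomposition is dependency-preserving.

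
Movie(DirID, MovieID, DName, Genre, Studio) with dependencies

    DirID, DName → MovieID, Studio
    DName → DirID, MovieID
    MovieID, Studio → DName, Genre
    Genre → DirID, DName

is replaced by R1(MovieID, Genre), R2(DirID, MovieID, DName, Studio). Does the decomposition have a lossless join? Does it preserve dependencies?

lossy and not dependency-preserving

Lossless test: (MovieID)⁺ = {MovieID}, which is a superkey of neither fragment — lossy.
Dependency preservation: the restricted closure of {MovieID, Studio} across the fragments never reaches {DName, Genre}, so MovieID, Studio → DName, Genre cannot be enforced without a join — not preserved.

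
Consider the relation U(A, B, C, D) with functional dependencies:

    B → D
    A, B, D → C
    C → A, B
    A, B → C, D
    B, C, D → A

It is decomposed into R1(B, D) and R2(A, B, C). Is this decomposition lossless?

Yes

Common attributes: R1 ∩ R2 = {B}.
Closure of {B}: B → D applies, adding D. So (B)⁺ = {B, D}.
This closure contains every attribute of R1, so R1 ∩ R2 → R1. The join is lossless.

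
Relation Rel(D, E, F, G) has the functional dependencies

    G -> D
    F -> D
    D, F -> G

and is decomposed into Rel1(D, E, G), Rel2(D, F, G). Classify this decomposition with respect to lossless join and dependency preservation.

Lossless test: (D, G)⁺ = {D, G}, which is a superkey of neither fragment — lossy.
Dependency preservation: every FD's attributes lie within a single fragment, so each can be enforced locally — preserved.

lossy but dependency-preserving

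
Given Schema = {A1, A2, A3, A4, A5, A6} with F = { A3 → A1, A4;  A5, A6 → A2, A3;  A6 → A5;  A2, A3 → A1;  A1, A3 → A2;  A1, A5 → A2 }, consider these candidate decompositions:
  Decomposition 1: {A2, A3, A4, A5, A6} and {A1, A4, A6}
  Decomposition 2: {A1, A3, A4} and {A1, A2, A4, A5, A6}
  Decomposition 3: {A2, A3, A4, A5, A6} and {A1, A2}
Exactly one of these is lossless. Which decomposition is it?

Decomposition 1

Decomposition 1: common = {A4, A6}, closure = {A1, A2, A3, A4, A5, A6} → lossless.
Decomposition 2: common = {A1, A4}, closure = {A1, A4} → lossy.
Decomposition 3: common = {A2}, closure = {A2} → lossy.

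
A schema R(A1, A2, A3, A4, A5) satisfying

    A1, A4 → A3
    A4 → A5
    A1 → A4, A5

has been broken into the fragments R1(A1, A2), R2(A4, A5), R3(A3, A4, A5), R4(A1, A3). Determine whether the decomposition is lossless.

No

Chase test. Columns are A1, A2, A3, A4, A5; row i has aⱼ where attribute j ∈ Ri, else bᵢⱼ.
Initial tableau (one row per fragment):
  row 1: a1 a2 b13 b14 b15
  row 2: b21 b22 b23 a4 a5
  row 3: b31 b32 a3 a4 a5
  row 4: a1 b42 a3 b44 b45
Rows 1 and 4 agree on A1; apply A1→A4, A5 and equate their A4, A5 entries.
Rows 1 and 4 agree on A1, A4; apply A1, A4→A3 and equate their A3 entries.
No row becomes fully distinguished — the join is lossy.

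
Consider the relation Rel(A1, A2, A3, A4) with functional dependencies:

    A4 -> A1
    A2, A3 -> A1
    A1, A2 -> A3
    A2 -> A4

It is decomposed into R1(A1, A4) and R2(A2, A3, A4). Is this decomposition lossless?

Common attributes: R1 ∩ R2 = {A4}.
Closure of {A4}: A4 → A1 applies, adding A1. So (A4)⁺ = {A1, A4}.
This closure contains every attribute of R1, so R1 ∩ R2 → R1. The join is lossless.

Yes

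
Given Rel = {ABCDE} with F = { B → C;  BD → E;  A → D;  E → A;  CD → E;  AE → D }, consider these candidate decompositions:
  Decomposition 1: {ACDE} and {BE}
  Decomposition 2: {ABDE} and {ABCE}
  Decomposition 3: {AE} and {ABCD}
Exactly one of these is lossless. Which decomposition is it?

Decomposition 2

Decomposition 1: common = {E}, closure = {ADE} → lossy.
Decomposition 2: common = {ABE}, closure = {ABCDE} → lossless.
Decomposition 3: common = {A}, closure = {AD} → lossy.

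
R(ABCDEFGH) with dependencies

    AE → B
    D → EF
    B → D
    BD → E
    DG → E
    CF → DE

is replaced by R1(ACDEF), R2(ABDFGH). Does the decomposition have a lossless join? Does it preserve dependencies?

lossy but dependency-preserving

Lossless test: (ADF)⁺ = {ABDEF}, which is a superkey of neither fragment — lossy.
Dependency preservation: AE → B; BD → E; DG → E are not contained in any single fragment, but the restricted closure of each left-hand side across the fragments still reaches the right-hand side; the remaining FDs each lie inside some fragment. All dependencies are preserved.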